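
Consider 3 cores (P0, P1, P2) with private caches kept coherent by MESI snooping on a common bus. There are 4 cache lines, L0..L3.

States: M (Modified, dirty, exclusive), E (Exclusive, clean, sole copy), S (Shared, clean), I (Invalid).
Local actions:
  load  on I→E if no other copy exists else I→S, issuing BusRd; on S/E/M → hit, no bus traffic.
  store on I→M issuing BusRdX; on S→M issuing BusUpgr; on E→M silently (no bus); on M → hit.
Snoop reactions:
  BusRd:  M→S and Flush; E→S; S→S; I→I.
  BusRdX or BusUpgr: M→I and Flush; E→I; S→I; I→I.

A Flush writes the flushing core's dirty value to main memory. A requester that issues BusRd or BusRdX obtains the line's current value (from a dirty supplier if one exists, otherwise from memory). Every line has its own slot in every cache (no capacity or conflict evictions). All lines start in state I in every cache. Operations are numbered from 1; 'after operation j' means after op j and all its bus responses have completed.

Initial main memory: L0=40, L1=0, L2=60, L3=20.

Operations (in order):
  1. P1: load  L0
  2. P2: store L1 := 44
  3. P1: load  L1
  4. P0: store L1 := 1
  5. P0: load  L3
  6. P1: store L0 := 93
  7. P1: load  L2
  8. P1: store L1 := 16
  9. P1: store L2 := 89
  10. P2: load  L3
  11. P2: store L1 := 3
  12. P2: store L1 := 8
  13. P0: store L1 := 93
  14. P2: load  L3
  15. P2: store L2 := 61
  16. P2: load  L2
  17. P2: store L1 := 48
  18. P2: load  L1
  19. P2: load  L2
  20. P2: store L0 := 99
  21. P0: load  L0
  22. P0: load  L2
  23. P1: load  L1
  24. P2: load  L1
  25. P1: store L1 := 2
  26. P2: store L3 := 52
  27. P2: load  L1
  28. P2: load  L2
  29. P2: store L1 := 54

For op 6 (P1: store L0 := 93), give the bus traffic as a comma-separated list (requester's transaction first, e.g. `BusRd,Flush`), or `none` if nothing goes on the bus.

step 1: P1: load  L0  ⟶  IEI  (L0)  txn=BusRd  M[L0]=40
step 2: P2: store L1 := 44  ⟶  IIM  (L1)  txn=BusRdX  M[L1]=0
step 3: P1: load  L1  ⟶  ISS  (L1)  txn=BusRd+Flush  M[L1]=44
step 4: P0: store L1 := 1  ⟶  MII  (L1)  txn=BusRdX  M[L1]=44
step 5: P0: load  L3  ⟶  EII  (L3)  txn=BusRd  M[L3]=20
step 6: P1: store L0 := 93  ⟶  IMI  (L0)  txn=∅  M[L0]=40
step 7: P1: load  L2  ⟶  IEI  (L2)  txn=BusRd  M[L2]=60
step 8: P1: store L1 := 16  ⟶  IMI  (L1)  txn=BusRdX+Flush  M[L1]=1
step 9: P1: store L2 := 89  ⟶  IMI  (L2)  txn=∅  M[L2]=60
step 10: P2: load  L3  ⟶  SIS  (L3)  txn=BusRd  M[L3]=20
step 11: P2: store L1 := 3  ⟶  IIM  (L1)  txn=BusRdX+Flush  M[L1]=16
step 12: P2: store L1 := 8  ⟶  IIM  (L1)  txn=∅  M[L1]=16
step 13: P0: store L1 := 93  ⟶  MII  (L1)  txn=BusRdX+Flush  M[L1]=8
step 14: P2: load  L3  ⟶  SIS  (L3)  txn=∅  M[L3]=20
step 15: P2: store L2 := 61  ⟶  IIM  (L2)  txn=BusRdX+Flush  M[L2]=89
step 16: P2: load  L2  ⟶  IIM  (L2)  txn=∅  M[L2]=89
step 17: P2: store L1 := 48  ⟶  IIM  (L1)  txn=BusRdX+Flush  M[L1]=93
step 18: P2: load  L1  ⟶  IIM  (L1)  txn=∅  M[L1]=93
step 19: P2: load  L2  ⟶  IIM  (L2)  txn=∅  M[L2]=89
step 20: P2: store L0 := 99  ⟶  IIM  (L0)  txn=BusRdX+Flush  M[L0]=93
step 21: P0: load  L0  ⟶  SIS  (L0)  txn=BusRd+Flush  M[L0]=99
step 22: P0: load  L2  ⟶  SIS  (L2)  txn=BusRd+Flush  M[L2]=61
step 23: P1: load  L1  ⟶  ISS  (L1)  txn=BusRd+Flush  M[L1]=48
step 24: P2: load  L1  ⟶  ISS  (L1)  txn=∅  M[L1]=48
step 25: P1: store L1 := 2  ⟶  IMI  (L1)  txn=BusUpgr  M[L1]=48
step 26: P2: store L3 := 52  ⟶  IIM  (L3)  txn=BusUpgr  M[L3]=20
step 27: P2: load  L1  ⟶  ISS  (L1)  txn=BusRd+Flush  M[L1]=2
step 28: P2: load  L2  ⟶  SIS  (L2)  txn=∅  M[L2]=61
step 29: P2: store L1 := 54  ⟶  IIM  (L1)  txn=BusUpgr  M[L1]=2

bus = none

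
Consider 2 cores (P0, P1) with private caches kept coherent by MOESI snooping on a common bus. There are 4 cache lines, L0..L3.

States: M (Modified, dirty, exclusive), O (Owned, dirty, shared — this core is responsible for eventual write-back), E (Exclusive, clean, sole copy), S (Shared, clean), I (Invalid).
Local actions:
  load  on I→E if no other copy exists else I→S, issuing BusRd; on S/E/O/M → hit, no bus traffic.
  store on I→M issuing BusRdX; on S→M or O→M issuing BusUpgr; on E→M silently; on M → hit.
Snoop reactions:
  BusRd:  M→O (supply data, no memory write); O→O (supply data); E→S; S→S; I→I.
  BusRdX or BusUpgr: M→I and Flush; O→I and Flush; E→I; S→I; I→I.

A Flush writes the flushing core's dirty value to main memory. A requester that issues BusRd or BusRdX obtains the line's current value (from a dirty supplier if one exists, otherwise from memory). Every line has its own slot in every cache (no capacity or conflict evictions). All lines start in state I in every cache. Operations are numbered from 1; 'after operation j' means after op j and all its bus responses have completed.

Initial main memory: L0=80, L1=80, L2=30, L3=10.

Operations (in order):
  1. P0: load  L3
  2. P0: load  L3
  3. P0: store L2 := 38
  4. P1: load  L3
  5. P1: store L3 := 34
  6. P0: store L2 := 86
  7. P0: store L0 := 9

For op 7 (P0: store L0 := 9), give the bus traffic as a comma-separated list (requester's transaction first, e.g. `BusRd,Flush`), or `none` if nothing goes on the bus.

  op1 P0: load  L3 → E/I on L3; bus BusRd; mem=10
  op2 P0: load  L3 → E/I on L3; bus (none); mem=10
  op3 P0: store L2 := 38 → M/I on L2; bus BusRdX; mem=30
  op4 P1: load  L3 → S/S on L3; bus BusRd; mem=10
  op5 P1: store L3 := 34 → I/M on L3; bus BusUpgr; mem=10
  op6 P0: store L2 := 86 → M/I on L2; bus (none); mem=30
  op7 P0: store L0 := 9 → M/I on L0; bus BusRdX; mem=80

bus = BusRdX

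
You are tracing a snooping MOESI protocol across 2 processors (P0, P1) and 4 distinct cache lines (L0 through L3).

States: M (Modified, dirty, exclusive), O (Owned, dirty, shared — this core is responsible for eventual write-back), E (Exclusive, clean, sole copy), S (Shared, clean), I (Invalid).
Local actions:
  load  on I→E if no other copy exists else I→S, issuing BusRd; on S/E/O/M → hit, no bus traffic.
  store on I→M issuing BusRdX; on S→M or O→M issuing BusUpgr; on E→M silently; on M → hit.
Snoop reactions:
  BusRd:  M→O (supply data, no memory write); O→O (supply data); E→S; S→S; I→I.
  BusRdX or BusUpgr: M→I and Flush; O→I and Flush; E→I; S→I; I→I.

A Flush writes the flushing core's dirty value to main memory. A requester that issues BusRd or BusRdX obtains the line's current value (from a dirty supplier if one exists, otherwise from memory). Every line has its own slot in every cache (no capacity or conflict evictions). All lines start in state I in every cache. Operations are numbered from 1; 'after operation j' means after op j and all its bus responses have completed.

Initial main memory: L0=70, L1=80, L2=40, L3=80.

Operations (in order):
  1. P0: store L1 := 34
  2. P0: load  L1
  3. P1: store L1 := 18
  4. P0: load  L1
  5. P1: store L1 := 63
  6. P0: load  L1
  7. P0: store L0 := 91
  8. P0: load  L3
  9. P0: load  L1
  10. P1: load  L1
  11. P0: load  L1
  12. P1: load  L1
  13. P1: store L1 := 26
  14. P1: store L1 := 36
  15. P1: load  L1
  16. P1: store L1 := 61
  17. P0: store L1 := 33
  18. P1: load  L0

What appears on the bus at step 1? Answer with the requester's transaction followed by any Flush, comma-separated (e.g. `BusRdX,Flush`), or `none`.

1. P0: store L1 := 34  bus=[BusRdX]  L1: P0=M P1=I  mem[L1]=80
2. P0: load  L1  bus=[-]  L1: P0=M P1=I  mem[L1]=80
3. P1: store L1 := 18  bus=[BusRdX,Flush]  L1: P0=I P1=M  mem[L1]=34
4. P0: load  L1  bus=[BusRd]  L1: P0=S P1=O  mem[L1]=34
5. P1: store L1 := 63  bus=[BusUpgr]  L1: P0=I P1=M  mem[L1]=34
6. P0: load  L1  bus=[BusRd]  L1: P0=S P1=O  mem[L1]=34
7. P0: store L0 := 91  bus=[BusRdX]  L0: P0=M P1=I  mem[L0]=70
8. P0: load  L3  bus=[BusRd]  L3: P0=E P1=I  mem[L3]=80
9. P0: load  L1  bus=[-]  L1: P0=S P1=O  mem[L1]=34
10. P1: load  L1  bus=[-]  L1: P0=S P1=O  mem[L1]=34
11. P0: load  L1  bus=[-]  L1: P0=S P1=O  mem[L1]=34
12. P1: load  L1  bus=[-]  L1: P0=S P1=O  mem[L1]=34
13. P1: store L1 := 26  bus=[BusUpgr]  L1: P0=I P1=M  mem[L1]=34
14. P1: store L1 := 36  bus=[-]  L1: P0=I P1=M  mem[L1]=34
15. P1: load  L1  bus=[-]  L1: P0=I P1=M  mem[L1]=34
16. P1: store L1 := 61  bus=[-]  L1: P0=I P1=M  mem[L1]=34
17. P0: store L1 := 33  bus=[BusRdX,Flush]  L1: P0=M P1=I  mem[L1]=61
18. P1: load  L0  bus=[BusRd]  L0: P0=O P1=S  mem[L0]=70

bus = BusRdX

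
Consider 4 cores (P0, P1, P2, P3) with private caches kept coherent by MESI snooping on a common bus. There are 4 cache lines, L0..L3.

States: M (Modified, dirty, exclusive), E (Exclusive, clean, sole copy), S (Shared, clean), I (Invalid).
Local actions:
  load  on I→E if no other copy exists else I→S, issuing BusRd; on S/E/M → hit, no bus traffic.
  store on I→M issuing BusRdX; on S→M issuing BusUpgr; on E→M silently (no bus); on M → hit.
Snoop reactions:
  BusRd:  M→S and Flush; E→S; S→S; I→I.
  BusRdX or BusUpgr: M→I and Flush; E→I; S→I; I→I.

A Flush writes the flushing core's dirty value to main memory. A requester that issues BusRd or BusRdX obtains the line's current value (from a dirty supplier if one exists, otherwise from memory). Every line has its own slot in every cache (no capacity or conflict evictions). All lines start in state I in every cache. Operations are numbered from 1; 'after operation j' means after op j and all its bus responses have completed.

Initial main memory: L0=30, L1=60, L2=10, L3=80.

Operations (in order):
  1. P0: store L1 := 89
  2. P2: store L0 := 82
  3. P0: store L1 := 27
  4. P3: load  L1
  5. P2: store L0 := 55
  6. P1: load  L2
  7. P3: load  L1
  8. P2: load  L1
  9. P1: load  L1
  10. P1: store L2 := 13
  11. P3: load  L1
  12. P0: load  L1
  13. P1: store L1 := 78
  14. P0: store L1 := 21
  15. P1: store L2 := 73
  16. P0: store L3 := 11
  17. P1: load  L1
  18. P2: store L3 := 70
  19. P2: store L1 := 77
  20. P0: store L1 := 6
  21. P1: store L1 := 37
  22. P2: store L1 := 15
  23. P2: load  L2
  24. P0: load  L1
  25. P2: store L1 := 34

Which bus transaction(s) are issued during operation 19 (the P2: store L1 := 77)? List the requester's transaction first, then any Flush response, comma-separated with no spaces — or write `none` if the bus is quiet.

[1] P0: store L1 := 89 | P0:M(89), P1:I, P2:I, P3:I | bus: BusRdX
[2] P2: store L0 := 82 | P0:I, P1:I, P2:M(82), P3:I | bus: BusRdX
[3] P0: store L1 := 27 | P0:M(27), P1:I, P2:I, P3:I | bus: none
[4] P3: load  L1 | P0:S(27), P1:I, P2:I, P3:S(27) | bus: BusRd,Flush
[5] P2: store L0 := 55 | P0:I, P1:I, P2:M(55), P3:I | bus: none
[6] P1: load  L2 | P0:I, P1:E(10), P2:I, P3:I | bus: BusRd
[7] P3: load  L1 | P0:S(27), P1:I, P2:I, P3:S(27) | bus: none
[8] P2: load  L1 | P0:S(27), P1:I, P2:S(27), P3:S(27) | bus: BusRd
[9] P1: load  L1 | P0:S(27), P1:S(27), P2:S(27), P3:S(27) | bus: BusRd
[10] P1: store L2 := 13 | P0:I, P1:M(13), P2:I, P3:I | bus: none
[11] P3: load  L1 | P0:S(27), P1:S(27), P2:S(27), P3:S(27) | bus: none
[12] P0: load  L1 | P0:S(27), P1:S(27), P2:S(27), P3:S(27) | bus: none
[13] P1: store L1 := 78 | P0:I, P1:M(78), P2:I, P3:I | bus: BusUpgr
[14] P0: store L1 := 21 | P0:M(21), P1:I, P2:I, P3:I | bus: BusRdX,Flush
[15] P1: store L2 := 73 | P0:I, P1:M(73), P2:I, P3:I | bus: none
[16] P0: store L3 := 11 | P0:M(11), P1:I, P2:I, P3:I | bus: BusRdX
[17] P1: load  L1 | P0:S(21), P1:S(21), P2:I, P3:I | bus: BusRd,Flush
[18] P2: store L3 := 70 | P0:I, P1:I, P2:M(70), P3:I | bus: BusRdX,Flush
[19] P2: store L1 := 77 | P0:I, P1:I, P2:M(77), P3:I | bus: BusRdX
[20] P0: store L1 := 6 | P0:M(6), P1:I, P2:I, P3:I | bus: BusRdX,Flush
[21] P1: store L1 := 37 | P0:I, P1:M(37), P2:I, P3:I | bus: BusRdX,Flush
[22] P2: store L1 := 15 | P0:I, P1:I, P2:M(15), P3:I | bus: BusRdX,Flush
[23] P2: load  L2 | P0:I, P1:S(73), P2:S(73), P3:I | bus: BusRd,Flush
[24] P0: load  L1 | P0:S(15), P1:I, P2:S(15), P3:I | bus: BusRd,Flush
[25] P2: store L1 := 34 | P0:I, P1:I, P2:M(34), P3:I | bus: BusUpgr

bus = BusRdX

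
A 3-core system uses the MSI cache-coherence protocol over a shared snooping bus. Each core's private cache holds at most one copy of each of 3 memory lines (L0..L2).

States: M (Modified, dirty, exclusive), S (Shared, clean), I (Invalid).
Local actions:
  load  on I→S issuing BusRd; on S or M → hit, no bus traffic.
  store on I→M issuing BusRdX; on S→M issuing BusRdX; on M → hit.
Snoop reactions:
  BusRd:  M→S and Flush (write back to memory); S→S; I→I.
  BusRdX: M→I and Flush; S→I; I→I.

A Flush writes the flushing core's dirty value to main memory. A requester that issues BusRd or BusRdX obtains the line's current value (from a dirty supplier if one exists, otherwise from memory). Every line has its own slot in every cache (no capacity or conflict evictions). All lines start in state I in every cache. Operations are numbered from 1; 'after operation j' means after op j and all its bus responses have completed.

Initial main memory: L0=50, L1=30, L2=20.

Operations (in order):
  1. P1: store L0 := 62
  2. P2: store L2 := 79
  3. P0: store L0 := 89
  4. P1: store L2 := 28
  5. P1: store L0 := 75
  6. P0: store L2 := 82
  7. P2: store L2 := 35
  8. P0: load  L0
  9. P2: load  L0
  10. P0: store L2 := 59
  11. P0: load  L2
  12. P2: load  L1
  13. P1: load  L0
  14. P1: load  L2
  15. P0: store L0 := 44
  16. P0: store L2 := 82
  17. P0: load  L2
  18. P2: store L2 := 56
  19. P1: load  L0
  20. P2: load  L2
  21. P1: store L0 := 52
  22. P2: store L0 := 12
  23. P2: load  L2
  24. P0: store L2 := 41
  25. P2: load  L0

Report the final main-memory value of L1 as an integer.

  op1 P1: store L0 := 62 → I/M/I on L0; bus BusRdX; mem=50
  op2 P2: store L2 := 79 → I/I/M on L2; bus BusRdX; mem=20
  op3 P0: store L0 := 89 → M/I/I on L0; bus BusRdX Flush; mem=62
  op4 P1: store L2 := 28 → I/M/I on L2; bus BusRdX Flush; mem=79
  op5 P1: store L0 := 75 → I/M/I on L0; bus BusRdX Flush; mem=89
  op6 P0: store L2 := 82 → M/I/I on L2; bus BusRdX Flush; mem=28
  op7 P2: store L2 := 35 → I/I/M on L2; bus BusRdX Flush; mem=82
  op8 P0: load  L0 → S/S/I on L0; bus BusRd Flush; mem=75
  op9 P2: load  L0 → S/S/S on L0; bus BusRd; mem=75
  op10 P0: store L2 := 59 → M/I/I on L2; bus BusRdX Flush; mem=35
  op11 P0: load  L2 → M/I/I on L2; bus (none); mem=35
  op12 P2: load  L1 → I/I/S on L1; bus BusRd; mem=30
  op13 P1: load  L0 → S/S/S on L0; bus (none); mem=75
  op14 P1: load  L2 → S/S/I on L2; bus BusRd Flush; mem=59
  op15 P0: store L0 := 44 → M/I/I on L0; bus BusRdX; mem=75
  op16 P0: store L2 := 82 → M/I/I on L2; bus BusRdX; mem=59
  op17 P0: load  L2 → M/I/I on L2; bus (none); mem=59
  op18 P2: store L2 := 56 → I/I/M on L2; bus BusRdX Flush; mem=82
  op19 P1: load  L0 → S/S/I on L0; bus BusRd Flush; mem=44
  op20 P2: load  L2 → I/I/M on L2; bus (none); mem=82
  op21 P1: store L0 := 52 → I/M/I on L0; bus BusRdX; mem=44
  op22 P2: store L0 := 12 → I/I/M on L0; bus BusRdX Flush; mem=52
  op23 P2: load  L2 → I/I/M on L2; bus (none); mem=82
  op24 P0: store L2 := 41 → M/I/I on L2; bus BusRdX Flush; mem=56
  op25 P2: load  L0 → I/I/M on L0; bus (none); mem=52

memory[L1] = 30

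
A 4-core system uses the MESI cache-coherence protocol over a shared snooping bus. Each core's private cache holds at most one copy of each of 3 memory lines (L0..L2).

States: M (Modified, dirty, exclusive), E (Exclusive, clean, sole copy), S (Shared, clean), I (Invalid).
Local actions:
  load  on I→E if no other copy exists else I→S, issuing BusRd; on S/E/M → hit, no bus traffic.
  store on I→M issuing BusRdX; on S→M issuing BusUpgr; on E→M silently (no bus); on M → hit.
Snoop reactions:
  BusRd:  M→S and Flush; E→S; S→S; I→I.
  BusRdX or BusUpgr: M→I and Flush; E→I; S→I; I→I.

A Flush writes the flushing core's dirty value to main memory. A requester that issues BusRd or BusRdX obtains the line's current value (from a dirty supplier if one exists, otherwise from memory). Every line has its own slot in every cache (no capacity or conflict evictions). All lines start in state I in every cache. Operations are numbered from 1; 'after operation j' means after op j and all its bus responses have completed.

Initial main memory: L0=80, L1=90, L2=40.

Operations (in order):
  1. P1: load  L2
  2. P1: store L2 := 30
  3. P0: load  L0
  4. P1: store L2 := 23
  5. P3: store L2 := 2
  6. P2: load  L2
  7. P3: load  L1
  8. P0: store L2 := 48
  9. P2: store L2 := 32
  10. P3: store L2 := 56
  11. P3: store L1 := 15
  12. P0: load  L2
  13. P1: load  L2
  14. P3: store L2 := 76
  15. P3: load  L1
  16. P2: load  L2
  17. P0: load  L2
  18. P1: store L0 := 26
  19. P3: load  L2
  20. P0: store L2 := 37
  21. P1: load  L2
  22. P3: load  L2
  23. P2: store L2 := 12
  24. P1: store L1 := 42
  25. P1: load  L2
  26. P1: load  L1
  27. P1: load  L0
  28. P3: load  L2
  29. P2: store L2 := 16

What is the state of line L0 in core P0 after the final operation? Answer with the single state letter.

state = I

[1] P1: load  L2 | P0:I, P1:E(40), P2:I, P3:I | bus: BusRd
[2] P1: store L2 := 30 | P0:I, P1:M(30), P2:I, P3:I | bus: none
[3] P0: load  L0 | P0:E(80), P1:I, P2:I, P3:I | bus: BusRd
[4] P1: store L2 := 23 | P0:I, P1:M(23), P2:I, P3:I | bus: none
[5] P3: store L2 := 2 | P0:I, P1:I, P2:I, P3:M(2) | bus: BusRdX,Flush
[6] P2: load  L2 | P0:I, P1:I, P2:S(2), P3:S(2) | bus: BusRd,Flush
[7] P3: load  L1 | P0:I, P1:I, P2:I, P3:E(90) | bus: BusRd
[8] P0: store L2 := 48 | P0:M(48), P1:I, P2:I, P3:I | bus: BusRdX
[9] P2: store L2 := 32 | P0:I, P1:I, P2:M(32), P3:I | bus: BusRdX,Flush
[10] P3: store L2 := 56 | P0:I, P1:I, P2:I, P3:M(56) | bus: BusRdX,Flush
[11] P3: store L1 := 15 | P0:I, P1:I, P2:I, P3:M(15) | bus: none
[12] P0: load  L2 | P0:S(56), P1:I, P2:I, P3:S(56) | bus: BusRd,Flush
[13] P1: load  L2 | P0:S(56), P1:S(56), P2:I, P3:S(56) | bus: BusRd
[14] P3: store L2 := 76 | P0:I, P1:I, P2:I, P3:M(76) | bus: BusUpgr
[15] P3: load  L1 | P0:I, P1:I, P2:I, P3:M(15) | bus: none
[16] P2: load  L2 | P0:I, P1:I, P2:S(76), P3:S(76) | bus: BusRd,Flush
[17] P0: load  L2 | P0:S(76), P1:I, P2:S(76), P3:S(76) | bus: BusRd
[18] P1: store L0 := 26 | P0:I, P1:M(26), P2:I, P3:I | bus: BusRdX
[19] P3: load  L2 | P0:S(76), P1:I, P2:S(76), P3:S(76) | bus: none
[20] P0: store L2 := 37 | P0:M(37), P1:I, P2:I, P3:I | bus: BusUpgr
[21] P1: load  L2 | P0:S(37), P1:S(37), P2:I, P3:I | bus: BusRd,Flush
[22] P3: load  L2 | P0:S(37), P1:S(37), P2:I, P3:S(37) | bus: BusRd
[23] P2: store L2 := 12 | P0:I, P1:I, P2:M(12), P3:I | bus: BusRdX
[24] P1: store L1 := 42 | P0:I, P1:M(42), P2:I, P3:I | bus: BusRdX,Flush
[25] P1: load  L2 | P0:I, P1:S(12), P2:S(12), P3:I | bus: BusRd,Flush
[26] P1: load  L1 | P0:I, P1:M(42), P2:I, P3:I | bus: none
[27] P1: load  L0 | P0:I, P1:M(26), P2:I, P3:I | bus: none
[28] P3: load  L2 | P0:I, P1:S(12), P2:S(12), P3:S(12) | bus: BusRd
[29] P2: store L2 := 16 | P0:I, P1:I, P2:M(16), P3:I | bus: BusUpgr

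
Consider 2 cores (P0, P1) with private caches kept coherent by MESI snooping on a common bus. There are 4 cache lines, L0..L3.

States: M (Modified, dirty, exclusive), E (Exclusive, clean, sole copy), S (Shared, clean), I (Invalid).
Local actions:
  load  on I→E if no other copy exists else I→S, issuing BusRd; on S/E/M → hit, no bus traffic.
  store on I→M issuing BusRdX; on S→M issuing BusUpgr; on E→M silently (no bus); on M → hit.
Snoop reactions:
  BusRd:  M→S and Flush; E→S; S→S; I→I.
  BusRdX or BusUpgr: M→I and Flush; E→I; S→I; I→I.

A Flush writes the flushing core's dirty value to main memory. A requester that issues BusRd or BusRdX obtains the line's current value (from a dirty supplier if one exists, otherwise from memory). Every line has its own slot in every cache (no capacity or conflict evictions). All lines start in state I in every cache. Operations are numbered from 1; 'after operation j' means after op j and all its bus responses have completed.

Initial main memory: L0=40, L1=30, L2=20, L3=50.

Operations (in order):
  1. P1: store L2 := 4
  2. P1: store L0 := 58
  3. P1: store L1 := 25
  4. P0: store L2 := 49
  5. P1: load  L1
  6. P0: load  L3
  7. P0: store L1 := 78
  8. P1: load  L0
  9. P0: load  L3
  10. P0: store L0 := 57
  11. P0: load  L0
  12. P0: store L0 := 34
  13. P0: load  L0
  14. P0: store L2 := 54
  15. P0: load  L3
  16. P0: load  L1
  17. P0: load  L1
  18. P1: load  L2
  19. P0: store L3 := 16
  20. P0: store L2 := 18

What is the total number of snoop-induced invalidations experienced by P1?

invalidations = 4

[1] P1: store L2 := 4 | P0:I, P1:M(4) | bus: BusRdX
[2] P1: store L0 := 58 | P0:I, P1:M(58) | bus: BusRdX
[3] P1: store L1 := 25 | P0:I, P1:M(25) | bus: BusRdX
[4] P0: store L2 := 49 | P0:M(49), P1:I | bus: BusRdX,Flush
[5] P1: load  L1 | P0:I, P1:M(25) | bus: none
[6] P0: load  L3 | P0:E(50), P1:I | bus: BusRd
[7] P0: store L1 := 78 | P0:M(78), P1:I | bus: BusRdX,Flush
[8] P1: load  L0 | P0:I, P1:M(58) | bus: none
[9] P0: load  L3 | P0:E(50), P1:I | bus: none
[10] P0: store L0 := 57 | P0:M(57), P1:I | bus: BusRdX,Flush
[11] P0: load  L0 | P0:M(57), P1:I | bus: none
[12] P0: store L0 := 34 | P0:M(34), P1:I | bus: none
[13] P0: load  L0 | P0:M(34), P1:I | bus: none
[14] P0: store L2 := 54 | P0:M(54), P1:I | bus: none
[15] P0: load  L3 | P0:E(50), P1:I | bus: none
[16] P0: load  L1 | P0:M(78), P1:I | bus: none
[17] P0: load  L1 | P0:M(78), P1:I | bus: none
[18] P1: load  L2 | P0:S(54), P1:S(54) | bus: BusRd,Flush
[19] P0: store L3 := 16 | P0:M(16), P1:I | bus: none
[20] P0: store L2 := 18 | P0:M(18), P1:I | bus: BusUpgr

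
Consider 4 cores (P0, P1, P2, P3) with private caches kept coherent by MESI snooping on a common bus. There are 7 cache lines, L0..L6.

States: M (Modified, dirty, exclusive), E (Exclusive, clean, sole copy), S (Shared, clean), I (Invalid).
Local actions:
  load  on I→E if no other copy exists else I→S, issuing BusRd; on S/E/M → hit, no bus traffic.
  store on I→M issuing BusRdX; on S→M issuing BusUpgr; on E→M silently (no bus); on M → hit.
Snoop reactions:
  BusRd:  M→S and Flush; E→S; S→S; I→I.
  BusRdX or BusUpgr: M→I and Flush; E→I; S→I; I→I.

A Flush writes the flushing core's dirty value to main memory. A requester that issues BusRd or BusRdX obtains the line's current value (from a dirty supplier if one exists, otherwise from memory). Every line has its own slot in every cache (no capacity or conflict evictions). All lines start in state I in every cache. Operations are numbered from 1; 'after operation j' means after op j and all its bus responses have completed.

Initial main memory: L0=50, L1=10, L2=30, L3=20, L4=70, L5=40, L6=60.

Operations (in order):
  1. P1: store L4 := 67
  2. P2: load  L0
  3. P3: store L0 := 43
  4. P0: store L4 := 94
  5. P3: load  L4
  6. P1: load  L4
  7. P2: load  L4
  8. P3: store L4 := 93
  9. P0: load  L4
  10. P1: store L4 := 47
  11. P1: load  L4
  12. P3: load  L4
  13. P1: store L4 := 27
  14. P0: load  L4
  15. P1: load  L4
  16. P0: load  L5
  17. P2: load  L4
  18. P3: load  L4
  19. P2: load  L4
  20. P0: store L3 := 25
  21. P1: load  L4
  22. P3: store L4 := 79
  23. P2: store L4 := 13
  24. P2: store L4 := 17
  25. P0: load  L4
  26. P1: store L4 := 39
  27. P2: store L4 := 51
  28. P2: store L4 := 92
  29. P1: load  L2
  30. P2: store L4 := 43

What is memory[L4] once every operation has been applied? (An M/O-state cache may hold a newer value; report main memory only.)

memory[L4] = 39

1. P1: store L4 := 67  bus=[BusRdX]  L4: P0=I P1=M P2=I P3=I  mem[L4]=70
2. P2: load  L0  bus=[BusRd]  L0: P0=I P1=I P2=E P3=I  mem[L0]=50
3. P3: store L0 := 43  bus=[BusRdX]  L0: P0=I P1=I P2=I P3=M  mem[L0]=50
4. P0: store L4 := 94  bus=[BusRdX,Flush]  L4: P0=M P1=I P2=I P3=I  mem[L4]=67
5. P3: load  L4  bus=[BusRd,Flush]  L4: P0=S P1=I P2=I P3=S  mem[L4]=94
6. P1: load  L4  bus=[BusRd]  L4: P0=S P1=S P2=I P3=S  mem[L4]=94
7. P2: load  L4  bus=[BusRd]  L4: P0=S P1=S P2=S P3=S  mem[L4]=94
8. P3: store L4 := 93  bus=[BusUpgr]  L4: P0=I P1=I P2=I P3=M  mem[L4]=94
9. P0: load  L4  bus=[BusRd,Flush]  L4: P0=S P1=I P2=I P3=S  mem[L4]=93
10. P1: store L4 := 47  bus=[BusRdX]  L4: P0=I P1=M P2=I P3=I  mem[L4]=93
11. P1: load  L4  bus=[-]  L4: P0=I P1=M P2=I P3=I  mem[L4]=93
12. P3: load  L4  bus=[BusRd,Flush]  L4: P0=I P1=S P2=I P3=S  mem[L4]=47
13. P1: store L4 := 27  bus=[BusUpgr]  L4: P0=I P1=M P2=I P3=I  mem[L4]=47
14. P0: load  L4  bus=[BusRd,Flush]  L4: P0=S P1=S P2=I P3=I  mem[L4]=27
15. P1: load  L4  bus=[-]  L4: P0=S P1=S P2=I P3=I  mem[L4]=27
16. P0: load  L5  bus=[BusRd]  L5: P0=E P1=I P2=I P3=I  mem[L5]=40
17. P2: load  L4  bus=[BusRd]  L4: P0=S P1=S P2=S P3=I  mem[L4]=27
18. P3: load  L4  bus=[BusRd]  L4: P0=S P1=S P2=S P3=S  mem[L4]=27
19. P2: load  L4  bus=[-]  L4: P0=S P1=S P2=S P3=S  mem[L4]=27
20. P0: store L3 := 25  bus=[BusRdX]  L3: P0=M P1=I P2=I P3=I  mem[L3]=20
21. P1: load  L4  bus=[-]  L4: P0=S P1=S P2=S P3=S  mem[L4]=27
22. P3: store L4 := 79  bus=[BusUpgr]  L4: P0=I P1=I P2=I P3=M  mem[L4]=27
23. P2: store L4 := 13  bus=[BusRdX,Flush]  L4: P0=I P1=I P2=M P3=I  mem[L4]=79
24. P2: store L4 := 17  bus=[-]  L4: P0=I P1=I P2=M P3=I  mem[L4]=79
25. P0: load  L4  bus=[BusRd,Flush]  L4: P0=S P1=I P2=S P3=I  mem[L4]=17
26. P1: store L4 := 39  bus=[BusRdX]  L4: P0=I P1=M P2=I P3=I  mem[L4]=17
27. P2: store L4 := 51  bus=[BusRdX,Flush]  L4: P0=I P1=I P2=M P3=I  mem[L4]=39
28. P2: store L4 := 92  bus=[-]  L4: P0=I P1=I P2=M P3=I  mem[L4]=39
29. P1: load  L2  bus=[BusRd]  L2: P0=I P1=E P2=I P3=I  mem[L2]=30
30. P2: store L4 := 43  bus=[-]  L4: P0=I P1=I P2=M P3=I  mem[L4]=39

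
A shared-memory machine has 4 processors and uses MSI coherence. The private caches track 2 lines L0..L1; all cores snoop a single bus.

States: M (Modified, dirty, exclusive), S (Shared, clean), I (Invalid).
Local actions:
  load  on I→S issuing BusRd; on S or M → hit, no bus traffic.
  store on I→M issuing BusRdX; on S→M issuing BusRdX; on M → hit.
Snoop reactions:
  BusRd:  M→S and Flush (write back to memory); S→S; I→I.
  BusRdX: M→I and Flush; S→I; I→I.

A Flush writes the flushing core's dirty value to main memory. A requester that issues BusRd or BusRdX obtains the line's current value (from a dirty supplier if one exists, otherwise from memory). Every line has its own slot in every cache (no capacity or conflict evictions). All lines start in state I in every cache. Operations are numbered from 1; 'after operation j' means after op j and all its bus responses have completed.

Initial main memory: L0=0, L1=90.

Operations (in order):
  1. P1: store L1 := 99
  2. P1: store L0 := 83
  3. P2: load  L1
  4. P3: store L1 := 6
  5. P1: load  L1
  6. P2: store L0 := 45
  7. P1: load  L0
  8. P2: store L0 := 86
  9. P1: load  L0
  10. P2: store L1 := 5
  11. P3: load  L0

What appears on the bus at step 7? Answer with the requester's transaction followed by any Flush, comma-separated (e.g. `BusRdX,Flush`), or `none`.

bus = BusRd,Flush

[1] P1: store L1 := 99 | P0:I, P1:M(99), P2:I, P3:I | bus: BusRdX
[2] P1: store L0 := 83 | P0:I, P1:M(83), P2:I, P3:I | bus: BusRdX
[3] P2: load  L1 | P0:I, P1:S(99), P2:S(99), P3:I | bus: BusRd,Flush
[4] P3: store L1 := 6 | P0:I, P1:I, P2:I, P3:M(6) | bus: BusRdX
[5] P1: load  L1 | P0:I, P1:S(6), P2:I, P3:S(6) | bus: BusRd,Flush
[6] P2: store L0 := 45 | P0:I, P1:I, P2:M(45), P3:I | bus: BusRdX,Flush
[7] P1: load  L0 | P0:I, P1:S(45), P2:S(45), P3:I | bus: BusRd,Flush
[8] P2: store L0 := 86 | P0:I, P1:I, P2:M(86), P3:I | bus: BusRdX
[9] P1: load  L0 | P0:I, P1:S(86), P2:S(86), P3:I | bus: BusRd,Flush
[10] P2: store L1 := 5 | P0:I, P1:I, P2:M(5), P3:I | bus: BusRdX
[11] P3: load  L0 | P0:I, P1:S(86), P2:S(86), P3:S(86) | bus: BusRd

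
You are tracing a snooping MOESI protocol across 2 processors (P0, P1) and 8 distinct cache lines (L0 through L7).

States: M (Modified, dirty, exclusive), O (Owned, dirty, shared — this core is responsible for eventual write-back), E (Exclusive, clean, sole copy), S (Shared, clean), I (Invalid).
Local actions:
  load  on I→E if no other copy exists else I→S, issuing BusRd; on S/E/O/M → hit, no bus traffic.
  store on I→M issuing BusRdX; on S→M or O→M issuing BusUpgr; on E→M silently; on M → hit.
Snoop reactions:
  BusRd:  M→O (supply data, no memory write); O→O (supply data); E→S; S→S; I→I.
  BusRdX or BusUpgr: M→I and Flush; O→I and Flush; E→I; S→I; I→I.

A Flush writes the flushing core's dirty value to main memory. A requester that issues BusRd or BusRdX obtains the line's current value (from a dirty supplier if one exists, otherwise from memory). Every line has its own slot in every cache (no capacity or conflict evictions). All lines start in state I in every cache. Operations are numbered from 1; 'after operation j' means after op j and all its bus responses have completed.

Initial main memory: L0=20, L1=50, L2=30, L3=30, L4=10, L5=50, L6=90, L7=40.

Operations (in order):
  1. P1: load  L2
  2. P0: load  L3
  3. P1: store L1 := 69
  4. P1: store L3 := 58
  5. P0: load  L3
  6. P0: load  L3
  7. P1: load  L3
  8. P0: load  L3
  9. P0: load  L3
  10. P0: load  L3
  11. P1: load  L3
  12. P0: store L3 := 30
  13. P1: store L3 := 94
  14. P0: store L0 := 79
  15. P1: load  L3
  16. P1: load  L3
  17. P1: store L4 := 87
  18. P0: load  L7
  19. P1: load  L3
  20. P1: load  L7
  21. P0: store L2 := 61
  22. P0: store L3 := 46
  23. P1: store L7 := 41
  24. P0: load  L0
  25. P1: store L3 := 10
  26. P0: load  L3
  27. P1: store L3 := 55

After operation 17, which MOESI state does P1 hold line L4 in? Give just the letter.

state = M

1. P1: load  L2  bus=[BusRd]  L2: P0=I P1=E  mem[L2]=30
2. P0: load  L3  bus=[BusRd]  L3: P0=E P1=I  mem[L3]=30
3. P1: store L1 := 69  bus=[BusRdX]  L1: P0=I P1=M  mem[L1]=50
4. P1: store L3 := 58  bus=[BusRdX]  L3: P0=I P1=M  mem[L3]=30
5. P0: load  L3  bus=[BusRd]  L3: P0=S P1=O  mem[L3]=30
6. P0: load  L3  bus=[-]  L3: P0=S P1=O  mem[L3]=30
7. P1: load  L3  bus=[-]  L3: P0=S P1=O  mem[L3]=30
8. P0: load  L3  bus=[-]  L3: P0=S P1=O  mem[L3]=30
9. P0: load  L3  bus=[-]  L3: P0=S P1=O  mem[L3]=30
10. P0: load  L3  bus=[-]  L3: P0=S P1=O  mem[L3]=30
11. P1: load  L3  bus=[-]  L3: P0=S P1=O  mem[L3]=30
12. P0: store L3 := 30  bus=[BusUpgr,Flush]  L3: P0=M P1=I  mem[L3]=58
13. P1: store L3 := 94  bus=[BusRdX,Flush]  L3: P0=I P1=M  mem[L3]=30
14. P0: store L0 := 79  bus=[BusRdX]  L0: P0=M P1=I  mem[L0]=20
15. P1: load  L3  bus=[-]  L3: P0=I P1=M  mem[L3]=30
16. P1: load  L3  bus=[-]  L3: P0=I P1=M  mem[L3]=30
17. P1: store L4 := 87  bus=[BusRdX]  L4: P0=I P1=M  mem[L4]=10
18. P0: load  L7  bus=[BusRd]  L7: P0=E P1=I  mem[L7]=40
19. P1: load  L3  bus=[-]  L3: P0=I P1=M  mem[L3]=30
20. P1: load  L7  bus=[BusRd]  L7: P0=S P1=S  mem[L7]=40
21. P0: store L2 := 61  bus=[BusRdX]  L2: P0=M P1=I  mem[L2]=30
22. P0: store L3 := 46  bus=[BusRdX,Flush]  L3: P0=M P1=I  mem[L3]=94
23. P1: store L7 := 41  bus=[BusUpgr]  L7: P0=I P1=M  mem[L7]=40
24. P0: load  L0  bus=[-]  L0: P0=M P1=I  mem[L0]=20
25. P1: store L3 := 10  bus=[BusRdX,Flush]  L3: P0=I P1=M  mem[L3]=46
26. P0: load  L3  bus=[BusRd]  L3: P0=S P1=O  mem[L3]=46
27. P1: store L3 := 55  bus=[BusUpgr]  L3: P0=I P1=M  mem[L3]=46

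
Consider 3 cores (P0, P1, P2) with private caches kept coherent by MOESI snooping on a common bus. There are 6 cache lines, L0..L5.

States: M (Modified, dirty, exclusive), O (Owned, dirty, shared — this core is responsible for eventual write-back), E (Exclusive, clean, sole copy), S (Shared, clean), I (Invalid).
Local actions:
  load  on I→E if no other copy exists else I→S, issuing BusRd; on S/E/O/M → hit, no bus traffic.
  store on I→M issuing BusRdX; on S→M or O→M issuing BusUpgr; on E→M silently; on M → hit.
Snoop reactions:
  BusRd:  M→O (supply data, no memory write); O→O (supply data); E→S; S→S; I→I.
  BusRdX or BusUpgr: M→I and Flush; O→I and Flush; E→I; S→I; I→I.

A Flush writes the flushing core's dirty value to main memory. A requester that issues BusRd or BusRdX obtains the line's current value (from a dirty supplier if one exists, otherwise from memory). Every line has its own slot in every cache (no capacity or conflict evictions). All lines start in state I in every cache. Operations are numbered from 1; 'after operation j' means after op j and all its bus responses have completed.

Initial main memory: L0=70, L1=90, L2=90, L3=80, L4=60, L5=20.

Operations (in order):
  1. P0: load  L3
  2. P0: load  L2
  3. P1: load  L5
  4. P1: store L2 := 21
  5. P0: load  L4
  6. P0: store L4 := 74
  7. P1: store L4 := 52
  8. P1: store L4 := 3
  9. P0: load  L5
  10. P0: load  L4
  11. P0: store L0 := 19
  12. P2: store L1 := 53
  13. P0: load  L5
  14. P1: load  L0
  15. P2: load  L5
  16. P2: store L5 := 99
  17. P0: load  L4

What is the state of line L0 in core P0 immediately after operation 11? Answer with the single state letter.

  op1 P0: load  L3 → E/I/I on L3; bus BusRd; mem=80
  op2 P0: load  L2 → E/I/I on L2; bus BusRd; mem=90
  op3 P1: load  L5 → I/E/I on L5; bus BusRd; mem=20
  op4 P1: store L2 := 21 → I/M/I on L2; bus BusRdX; mem=90
  op5 P0: load  L4 → E/I/I on L4; bus BusRd; mem=60
  op6 P0: store L4 := 74 → M/I/I on L4; bus (none); mem=60
  op7 P1: store L4 := 52 → I/M/I on L4; bus BusRdX Flush; mem=74
  op8 P1: store L4 := 3 → I/M/I on L4; bus (none); mem=74
  op9 P0: load  L5 → S/S/I on L5; bus BusRd; mem=20
  op10 P0: load  L4 → S/O/I on L4; bus BusRd; mem=74
  op11 P0: store L0 := 19 → M/I/I on L0; bus BusRdX; mem=70
  op12 P2: store L1 := 53 → I/I/M on L1; bus BusRdX; mem=90
  op13 P0: load  L5 → S/S/I on L5; bus (none); mem=20
  op14 P1: load  L0 → O/S/I on L0; bus BusRd; mem=70
  op15 P2: load  L5 → S/S/S on L5; bus BusRd; mem=20
  op16 P2: store L5 := 99 → I/I/M on L5; bus BusUpgr; mem=20
  op17 P0: load  L4 → S/O/I on L4; bus (none); mem=74

state = M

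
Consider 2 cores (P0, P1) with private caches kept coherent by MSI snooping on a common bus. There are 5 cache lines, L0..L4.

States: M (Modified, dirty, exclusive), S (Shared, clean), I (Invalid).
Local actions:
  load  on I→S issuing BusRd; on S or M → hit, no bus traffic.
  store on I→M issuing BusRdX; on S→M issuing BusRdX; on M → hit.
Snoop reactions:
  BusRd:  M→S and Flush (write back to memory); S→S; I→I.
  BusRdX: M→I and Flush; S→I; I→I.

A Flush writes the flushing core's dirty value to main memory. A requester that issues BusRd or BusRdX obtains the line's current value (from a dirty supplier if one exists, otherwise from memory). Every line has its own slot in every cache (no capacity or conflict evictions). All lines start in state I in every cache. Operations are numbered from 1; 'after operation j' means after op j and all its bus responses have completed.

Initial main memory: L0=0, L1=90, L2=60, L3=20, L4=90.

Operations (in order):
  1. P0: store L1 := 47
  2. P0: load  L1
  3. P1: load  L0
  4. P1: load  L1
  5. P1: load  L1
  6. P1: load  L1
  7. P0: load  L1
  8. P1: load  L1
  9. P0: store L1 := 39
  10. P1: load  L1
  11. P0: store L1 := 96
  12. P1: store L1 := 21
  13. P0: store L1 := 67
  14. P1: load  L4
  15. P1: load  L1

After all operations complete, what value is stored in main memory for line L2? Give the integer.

memory[L2] = 60

  op1 P0: store L1 := 47 → M/I on L1; bus BusRdX; mem=90
  op2 P0: load  L1 → M/I on L1; bus (none); mem=90
  op3 P1: load  L0 → I/S on L0; bus BusRd; mem=0
  op4 P1: load  L1 → S/S on L1; bus BusRd Flush; mem=47
  op5 P1: load  L1 → S/S on L1; bus (none); mem=47
  op6 P1: load  L1 → S/S on L1; bus (none); mem=47
  op7 P0: load  L1 → S/S on L1; bus (none); mem=47
  op8 P1: load  L1 → S/S on L1; bus (none); mem=47
  op9 P0: store L1 := 39 → M/I on L1; bus BusRdX; mem=47
  op10 P1: load  L1 → S/S on L1; bus BusRd Flush; mem=39
  op11 P0: store L1 := 96 → M/I on L1; bus BusRdX; mem=39
  op12 P1: store L1 := 21 → I/M on L1; bus BusRdX Flush; mem=96
  op13 P0: store L1 := 67 → M/I on L1; bus BusRdX Flush; mem=21
  op14 P1: load  L4 → I/S on L4; bus BusRd; mem=90
  op15 P1: load  L1 → S/S on L1; bus BusRd Flush; mem=67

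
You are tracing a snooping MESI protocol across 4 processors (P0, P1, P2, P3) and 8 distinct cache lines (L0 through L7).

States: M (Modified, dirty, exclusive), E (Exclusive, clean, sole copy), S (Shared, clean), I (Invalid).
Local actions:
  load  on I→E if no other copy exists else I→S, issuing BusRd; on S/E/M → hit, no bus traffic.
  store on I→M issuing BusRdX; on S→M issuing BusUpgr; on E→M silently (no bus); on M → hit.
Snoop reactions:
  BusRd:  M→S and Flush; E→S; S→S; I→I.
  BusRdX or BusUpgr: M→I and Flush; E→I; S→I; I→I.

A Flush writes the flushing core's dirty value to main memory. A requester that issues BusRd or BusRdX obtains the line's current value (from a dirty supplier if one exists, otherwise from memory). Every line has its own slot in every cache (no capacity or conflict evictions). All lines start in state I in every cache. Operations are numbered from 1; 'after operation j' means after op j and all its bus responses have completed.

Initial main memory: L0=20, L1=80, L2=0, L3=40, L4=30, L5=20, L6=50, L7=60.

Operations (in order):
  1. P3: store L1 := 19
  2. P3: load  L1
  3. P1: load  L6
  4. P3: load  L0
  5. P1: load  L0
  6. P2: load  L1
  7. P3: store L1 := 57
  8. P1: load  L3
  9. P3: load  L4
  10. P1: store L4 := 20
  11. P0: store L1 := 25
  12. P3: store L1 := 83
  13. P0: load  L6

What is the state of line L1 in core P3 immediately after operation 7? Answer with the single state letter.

[1] P3: store L1 := 19 | P0:I, P1:I, P2:I, P3:M(19) | bus: BusRdX
[2] P3: load  L1 | P0:I, P1:I, P2:I, P3:M(19) | bus: none
[3] P1: load  L6 | P0:I, P1:E(50), P2:I, P3:I | bus: BusRd
[4] P3: load  L0 | P0:I, P1:I, P2:I, P3:E(20) | bus: BusRd
[5] P1: load  L0 | P0:I, P1:S(20), P2:I, P3:S(20) | bus: BusRd
[6] P2: load  L1 | P0:I, P1:I, P2:S(19), P3:S(19) | bus: BusRd,Flush
[7] P3: store L1 := 57 | P0:I, P1:I, P2:I, P3:M(57) | bus: BusUpgr
[8] P1: load  L3 | P0:I, P1:E(40), P2:I, P3:I | bus: BusRd
[9] P3: load  L4 | P0:I, P1:I, P2:I, P3:E(30) | bus: BusRd
[10] P1: store L4 := 20 | P0:I, P1:M(20), P2:I, P3:I | bus: BusRdX
[11] P0: store L1 := 25 | P0:M(25), P1:I, P2:I, P3:I | bus: BusRdX,Flush
[12] P3: store L1 := 83 | P0:I, P1:I, P2:I, P3:M(83) | bus: BusRdX,Flush
[13] P0: load  L6 | P0:S(50), P1:S(50), P2:I, P3:I | bus: BusRd

state = M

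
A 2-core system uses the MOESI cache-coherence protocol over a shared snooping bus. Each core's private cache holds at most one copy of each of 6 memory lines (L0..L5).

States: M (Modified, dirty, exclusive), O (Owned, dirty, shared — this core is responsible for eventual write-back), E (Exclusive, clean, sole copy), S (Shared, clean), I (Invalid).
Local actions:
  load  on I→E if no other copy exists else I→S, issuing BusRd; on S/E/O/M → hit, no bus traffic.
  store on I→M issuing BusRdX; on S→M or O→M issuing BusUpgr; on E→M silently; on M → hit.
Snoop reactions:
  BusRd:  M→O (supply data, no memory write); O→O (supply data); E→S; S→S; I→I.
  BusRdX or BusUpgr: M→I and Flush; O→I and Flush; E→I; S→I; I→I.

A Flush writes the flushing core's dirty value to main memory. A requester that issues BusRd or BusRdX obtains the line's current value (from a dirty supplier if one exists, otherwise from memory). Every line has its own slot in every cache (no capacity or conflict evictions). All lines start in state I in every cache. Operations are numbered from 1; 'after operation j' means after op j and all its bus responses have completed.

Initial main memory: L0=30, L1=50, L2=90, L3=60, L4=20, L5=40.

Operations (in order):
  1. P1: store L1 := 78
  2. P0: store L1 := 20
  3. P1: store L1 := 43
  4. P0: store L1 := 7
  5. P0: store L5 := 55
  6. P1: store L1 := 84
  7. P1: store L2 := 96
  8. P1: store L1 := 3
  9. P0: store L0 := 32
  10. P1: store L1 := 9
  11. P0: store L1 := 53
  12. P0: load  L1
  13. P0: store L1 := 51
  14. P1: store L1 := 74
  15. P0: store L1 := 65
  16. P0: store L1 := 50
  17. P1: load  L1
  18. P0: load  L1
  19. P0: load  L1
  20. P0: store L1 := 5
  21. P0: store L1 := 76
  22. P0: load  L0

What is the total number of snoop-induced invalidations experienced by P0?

invalidations = 3

step 1: P1: store L1 := 78  ⟶  IM  (L1)  txn=BusRdX  M[L1]=50
step 2: P0: store L1 := 20  ⟶  MI  (L1)  txn=BusRdX+Flush  M[L1]=78
step 3: P1: store L1 := 43  ⟶  IM  (L1)  txn=BusRdX+Flush  M[L1]=20
step 4: P0: store L1 := 7  ⟶  MI  (L1)  txn=BusRdX+Flush  M[L1]=43
step 5: P0: store L5 := 55  ⟶  MI  (L5)  txn=BusRdX  M[L5]=40
step 6: P1: store L1 := 84  ⟶  IM  (L1)  txn=BusRdX+Flush  M[L1]=7
step 7: P1: store L2 := 96  ⟶  IM  (L2)  txn=BusRdX  M[L2]=90
step 8: P1: store L1 := 3  ⟶  IM  (L1)  txn=∅  M[L1]=7
step 9: P0: store L0 := 32  ⟶  MI  (L0)  txn=BusRdX  M[L0]=30
step 10: P1: store L1 := 9  ⟶  IM  (L1)  txn=∅  M[L1]=7
step 11: P0: store L1 := 53  ⟶  MI  (L1)  txn=BusRdX+Flush  M[L1]=9
step 12: P0: load  L1  ⟶  MI  (L1)  txn=∅  M[L1]=9
step 13: P0: store L1 := 51  ⟶  MI  (L1)  txn=∅  M[L1]=9
step 14: P1: store L1 := 74  ⟶  IM  (L1)  txn=BusRdX+Flush  M[L1]=51
step 15: P0: store L1 := 65  ⟶  MI  (L1)  txn=BusRdX+Flush  M[L1]=74
step 16: P0: store L1 := 50  ⟶  MI  (L1)  txn=∅  M[L1]=74
step 17: P1: load  L1  ⟶  OS  (L1)  txn=BusRd  M[L1]=74
step 18: P0: load  L1  ⟶  OS  (L1)  txn=∅  M[L1]=74
step 19: P0: load  L1  ⟶  OS  (L1)  txn=∅  M[L1]=74
step 20: P0: store L1 := 5  ⟶  MI  (L1)  txn=BusUpgr  M[L1]=74
step 21: P0: store L1 := 76  ⟶  MI  (L1)  txn=∅  M[L1]=74
step 22: P0: load  L0  ⟶  MI  (L0)  txn=∅  M[L0]=30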